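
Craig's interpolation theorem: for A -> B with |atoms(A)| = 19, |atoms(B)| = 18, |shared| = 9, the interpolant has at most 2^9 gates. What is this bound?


Shared atoms = 9
Craig interpolant size bound = 2^9
= 512

512


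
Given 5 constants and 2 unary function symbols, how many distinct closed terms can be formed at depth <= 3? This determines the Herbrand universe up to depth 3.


Herbrand terms by depth:
Depth 0: 5 constants
Depth 1: 10 new terms (running total: 15)
Depth 2: 20 new terms (running total: 35)
Depth 3: 40 new terms (running total: 75)
Total distinct ground terms = 75

75


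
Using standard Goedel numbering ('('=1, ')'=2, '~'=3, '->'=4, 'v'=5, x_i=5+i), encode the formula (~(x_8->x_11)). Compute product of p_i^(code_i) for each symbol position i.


Formula: (~(x_8->x_11))
Symbol codes: [1, 3, 1, 13, 4, 16, 2, 2]
Primes: [2, 3, 5, 7, 11, 13, 17, 19]
p_1^1 = 2^1 = 2
p_2^3 = 3^3 = 27
p_3^1 = 5^1 = 5
p_4^13 = 7^13 = 96889010407
p_5^4 = 11^4 = 14641
p_6^16 = 13^16 = 665416609183179841
p_7^2 = 17^2 = 289
p_8^2 = 19^2 = 361
Product = 26589349130450944375631993513727742238610

26589349130450944375631993513727742238610


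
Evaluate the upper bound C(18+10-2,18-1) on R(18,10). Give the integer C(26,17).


R(18,10) <= C(18+10-2, 18-1) = C(26, 17)
C(26, 17) = 26! / (17! * 9!)
= 3124550

3124550


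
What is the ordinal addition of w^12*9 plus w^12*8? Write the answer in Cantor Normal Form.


Ordinal addition w^12*9 + w^12*8:
Both terms have the same exponent 12.
w^e*c + w^e*d = w^e*(c+d).
Result = w^12*(9+8) = w^12*17

w^12*17


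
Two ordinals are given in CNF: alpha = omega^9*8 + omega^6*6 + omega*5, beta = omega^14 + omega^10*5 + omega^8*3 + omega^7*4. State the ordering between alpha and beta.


Compare term by term from highest exponent:
alpha = omega^9*8 + omega^6*6 + omega*5
beta = omega^14 + omega^10*5 + omega^8*3 + omega^7*4
Term 1: alpha has omega^9*8, beta has omega^14*1
Term 2: alpha has omega^6*6, beta has omega^10*5
Term 3: alpha has omega^1*5, beta has omega^8*3
Term 4: alpha has omega^0*0, beta has omega^7*4
Result: alpha < beta

alpha < beta


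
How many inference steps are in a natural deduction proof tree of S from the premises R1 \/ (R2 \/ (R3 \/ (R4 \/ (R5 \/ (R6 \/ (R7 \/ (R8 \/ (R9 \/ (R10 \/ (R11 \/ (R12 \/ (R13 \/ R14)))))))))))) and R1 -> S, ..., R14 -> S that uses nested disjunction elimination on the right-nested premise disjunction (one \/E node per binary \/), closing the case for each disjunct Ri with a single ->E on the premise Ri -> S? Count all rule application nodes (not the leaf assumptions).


The premise R1 \/ (R2 \/ (R3 \/ (R4 \/ (R5 \/ (R6 \/ (R7 \/ (R8 \/ (R9 \/ (R10 \/ (R11 \/ (R12 \/ (R13 \/ R14)))))))))))) contains 14 disjuncts, hence 13 binary \/ connectives.
- Each binary \/ is eliminated once: 13 \/E nodes.
- Each of the 14 cases Ri derives S by one ->E with Ri -> S: 14 ->E nodes.
Total = 13 + 14 = 27

27


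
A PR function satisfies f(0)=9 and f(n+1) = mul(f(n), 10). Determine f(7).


f(0) = 9
f(1) = mul(f(0), 10) = mul(9, 10) = 90
f(2) = mul(f(1), 10) = mul(90, 10) = 900
f(3) = mul(f(2), 10) = mul(900, 10) = 9000
f(4) = mul(f(3), 10) = mul(9000, 10) = 90000
f(5) = mul(f(4), 10) = mul(90000, 10) = 900000
f(6) = mul(f(5), 10) = mul(900000, 10) = 9000000
f(7) = mul(f(6), 10) = mul(9000000, 10) = 90000000


90000000


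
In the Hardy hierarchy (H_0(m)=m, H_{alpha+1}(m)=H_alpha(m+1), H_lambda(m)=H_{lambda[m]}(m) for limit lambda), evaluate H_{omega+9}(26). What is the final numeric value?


H_{omega+9}(26):
Unwind the 9 successor steps: H_{omega+9}(26) = H_omega(26+9) = H_omega(35).
H_omega(m) = H_m(m) = m + m = 2m.
Result = 2 * 35 = 70

70


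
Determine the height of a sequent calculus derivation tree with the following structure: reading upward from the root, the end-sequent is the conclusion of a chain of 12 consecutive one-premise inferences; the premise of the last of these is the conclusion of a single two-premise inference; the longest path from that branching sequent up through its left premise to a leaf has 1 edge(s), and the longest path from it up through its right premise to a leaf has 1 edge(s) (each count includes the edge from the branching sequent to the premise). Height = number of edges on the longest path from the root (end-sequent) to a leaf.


Longest path through the left premise: 1 edges (measured from the branching sequent)
Longest path through the right premise: 1 edges
Height of the subtree rooted at the branching sequent: max(1, 1) = 1
The branching sequent sits 12 edges above the root (the chain of one-premise inferences), so height = 1 + 12 = 13

13


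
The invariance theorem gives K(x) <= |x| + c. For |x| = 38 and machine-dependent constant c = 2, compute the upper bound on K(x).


K(x) <= |x| + c = 38 + 2 = 40

40


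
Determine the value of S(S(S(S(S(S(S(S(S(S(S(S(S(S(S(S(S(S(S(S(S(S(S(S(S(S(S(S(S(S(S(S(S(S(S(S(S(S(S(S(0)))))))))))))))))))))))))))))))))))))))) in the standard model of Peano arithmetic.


Counting successors applied to 0:
40 applications of S to 0 = 40

40


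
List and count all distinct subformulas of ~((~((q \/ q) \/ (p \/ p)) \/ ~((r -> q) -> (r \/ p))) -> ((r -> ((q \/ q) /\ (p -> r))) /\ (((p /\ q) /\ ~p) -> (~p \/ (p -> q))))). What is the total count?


Formula: ~((~((q \/ q) \/ (p \/ p)) \/ ~((r -> q) -> (r \/ p))) -> ((r -> ((q \/ q) /\ (p -> r))) /\ (((p /\ q) /\ ~p) -> (~p \/ (p -> q)))))
Subformulas found:
  1. r
  2. q
  3. p
  4. ~p
  5. (p \/ p)
  6. (r -> q)
  7. (p /\ q)
  8. (r \/ p)
  9. (p -> q)
  10. (p -> r)
  11. (q \/ q)
  12. ((p /\ q) /\ ~p)
  13. (~p \/ (p -> q))
  14. ((r -> q) -> (r \/ p))
  15. ((q \/ q) /\ (p -> r))
  16. ((q \/ q) \/ (p \/ p))
  17. ~((q \/ q) \/ (p \/ p))
  18. ~((r -> q) -> (r \/ p))
  19. (r -> ((q \/ q) /\ (p -> r)))
  20. (((p /\ q) /\ ~p) -> (~p \/ (p -> q)))
  21. (~((q \/ q) \/ (p \/ p)) \/ ~((r -> q) -> (r \/ p)))
  22. ((r -> ((q \/ q) /\ (p -> r))) /\ (((p /\ q) /\ ~p) -> (~p \/ (p -> q))))
  23. ((~((q \/ q) \/ (p \/ p)) \/ ~((r -> q) -> (r \/ p))) -> ((r -> ((q \/ q) /\ (p -> r))) /\ (((p /\ q) /\ ~p) -> (~p \/ (p -> q)))))
  24. ~((~((q \/ q) \/ (p \/ p)) \/ ~((r -> q) -> (r \/ p))) -> ((r -> ((q \/ q) /\ (p -> r))) /\ (((p /\ q) /\ ~p) -> (~p \/ (p -> q)))))
Total distinct subformulas = 24

24


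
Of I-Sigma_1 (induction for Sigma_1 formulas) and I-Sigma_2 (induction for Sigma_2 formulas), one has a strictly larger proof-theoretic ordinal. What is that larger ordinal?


Proof-theoretic ordinal of I-Sigma_1 (induction for Sigma_1 formulas): omega^omega
Proof-theoretic ordinal of I-Sigma_2 (induction for Sigma_2 formulas): omega^(omega^omega)
Comparing: omega^omega < omega^(omega^omega).
The larger ordinal is omega^(omega^omega) (from I-Sigma_2 (induction for Sigma_2 formulas)).

omega^(omega^omega)


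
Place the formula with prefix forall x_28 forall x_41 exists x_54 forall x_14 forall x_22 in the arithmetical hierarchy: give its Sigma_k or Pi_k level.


Leading quantifier is forall, so the class is Pi.
Number of quantifier blocks = alternations + 1 = 2 + 1 = 3.
Classification: Pi_3

Pi_3


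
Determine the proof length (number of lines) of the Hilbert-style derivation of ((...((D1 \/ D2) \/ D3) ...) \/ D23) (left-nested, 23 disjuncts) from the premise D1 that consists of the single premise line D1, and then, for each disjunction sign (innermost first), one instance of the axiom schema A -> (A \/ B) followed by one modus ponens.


Building the left-nested 23-ary disjunction from D1:
- 1 premise line (D1)
- 23 disjuncts means 22 disjunction signs; each needs 1 axiom instance + 1 MP = 2 lines: 2 * 22 = 44
Total = 1 + 44 = 45 lines.

45


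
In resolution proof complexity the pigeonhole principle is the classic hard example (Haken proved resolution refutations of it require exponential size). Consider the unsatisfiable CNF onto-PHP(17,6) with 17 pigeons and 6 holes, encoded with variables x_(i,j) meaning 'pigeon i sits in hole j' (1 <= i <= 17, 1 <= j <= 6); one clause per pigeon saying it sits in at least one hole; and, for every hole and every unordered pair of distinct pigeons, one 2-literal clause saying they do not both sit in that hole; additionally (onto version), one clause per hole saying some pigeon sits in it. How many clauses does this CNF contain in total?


onto-PHP(17,6): 17 pigeons, 6 holes, 17*6 = 102 variables.
- pigeon clauses: one per pigeon -> 17 clauses
- hole clauses: 6 holes * C(17,2) = 6 * 136 -> 816 clauses
- onto clauses: one per hole -> 6 clauses
Total clauses = 17 + 816 + 6 = 839

839


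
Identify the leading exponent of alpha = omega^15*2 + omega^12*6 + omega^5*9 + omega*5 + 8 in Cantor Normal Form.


CNF: omega^15*2 + omega^12*6 + omega^5*9 + omega*5 + 8
The leading term is omega^15*2, which has exponent 15.

15


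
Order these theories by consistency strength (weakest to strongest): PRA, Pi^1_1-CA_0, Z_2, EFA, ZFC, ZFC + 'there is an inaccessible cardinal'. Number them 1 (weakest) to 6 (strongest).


Ordering by consistency strength:
1. EFA
2. PRA
3. Pi^1_1-CA_0
4. Z_2
5. ZFC
6. ZFC + 'there is an inaccessible cardinal'


PRA=2, Pi^1_1-CA_0=3, Z_2=4, EFA=1, ZFC=5, ZFC + 'there is an inaccessible cardinal'=6


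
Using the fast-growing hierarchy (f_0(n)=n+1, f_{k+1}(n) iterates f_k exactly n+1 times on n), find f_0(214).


f_0(214) = 214 + 1 = 215

215


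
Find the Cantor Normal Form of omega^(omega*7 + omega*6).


omega^(omega*7 + omega*6):
Both terms of the exponent have the same exponent 1, so they merge: omega*7 + omega*6 = omega*(7+6) = omega*13.
omega raised to a CNF ordinal is a single CNF term: Result = omega^(omega*13)

omega^(omega*13)


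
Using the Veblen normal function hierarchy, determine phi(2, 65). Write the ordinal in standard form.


phi(2, 65):
phi(2, beta) = zeta_beta (the beta-th zeta number, fixed point of epsilon).
phi(2, 65) = zeta_65

zeta_65


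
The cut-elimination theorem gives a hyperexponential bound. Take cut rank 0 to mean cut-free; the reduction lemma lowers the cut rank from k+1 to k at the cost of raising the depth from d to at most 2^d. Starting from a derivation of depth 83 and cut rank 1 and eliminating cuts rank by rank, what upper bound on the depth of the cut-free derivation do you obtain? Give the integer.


Each rank reduction sends depth d to at most 2^d; cut rank r needs r reductions.
2_0(83) = 83
2_1(83) = 2^83 = 9671406556917033397649408
Cut-free depth bound = 9671406556917033397649408

9671406556917033397649408


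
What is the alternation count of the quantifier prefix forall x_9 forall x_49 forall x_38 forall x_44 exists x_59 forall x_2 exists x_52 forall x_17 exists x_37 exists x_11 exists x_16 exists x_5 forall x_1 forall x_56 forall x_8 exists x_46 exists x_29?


Walk the prefix and count type changes:
  position 1: forall -> forall
  position 2: forall -> forall
  position 3: forall -> forall
  position 4: forall -> exists <-- alternation
  position 5: exists -> forall <-- alternation
  position 6: forall -> exists <-- alternation
  position 7: exists -> forall <-- alternation
  position 8: forall -> exists <-- alternation
  position 9: exists -> exists
  position 10: exists -> exists
  position 11: exists -> exists
  position 12: exists -> forall <-- alternation
  position 13: forall -> forall
  position 14: forall -> forall
  position 15: forall -> exists <-- alternation
  position 16: exists -> exists
Total alternations = 7

7


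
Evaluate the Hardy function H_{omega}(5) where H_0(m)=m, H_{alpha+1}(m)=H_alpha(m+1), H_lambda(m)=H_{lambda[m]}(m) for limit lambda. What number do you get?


H_{omega}(5):
H_omega(m) = H_m(m) = m + m = 2m.
Result = 2 * 5 = 10

10


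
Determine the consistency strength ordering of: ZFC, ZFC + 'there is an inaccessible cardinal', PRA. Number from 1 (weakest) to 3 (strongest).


Ordering by consistency strength:
1. PRA
2. ZFC
3. ZFC + 'there is an inaccessible cardinal'


ZFC=2, ZFC + 'there is an inaccessible cardinal'=3, PRA=1


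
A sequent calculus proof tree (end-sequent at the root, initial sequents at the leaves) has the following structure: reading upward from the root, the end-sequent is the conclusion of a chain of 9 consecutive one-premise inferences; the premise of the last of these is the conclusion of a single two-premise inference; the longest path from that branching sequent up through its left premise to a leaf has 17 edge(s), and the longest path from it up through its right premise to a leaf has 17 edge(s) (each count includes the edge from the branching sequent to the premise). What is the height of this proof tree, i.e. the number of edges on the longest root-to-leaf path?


Longest path through the left premise: 17 edges (measured from the branching sequent)
Longest path through the right premise: 17 edges
Height of the subtree rooted at the branching sequent: max(17, 17) = 17
The branching sequent sits 9 edges above the root (the chain of one-premise inferences), so height = 17 + 9 = 26

26


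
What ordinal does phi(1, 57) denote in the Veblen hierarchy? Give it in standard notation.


phi(1, 57):
phi(1, beta) = epsilon_beta (the beta-th epsilon number).
phi(1, 57) = epsilon_57

epsilon_57


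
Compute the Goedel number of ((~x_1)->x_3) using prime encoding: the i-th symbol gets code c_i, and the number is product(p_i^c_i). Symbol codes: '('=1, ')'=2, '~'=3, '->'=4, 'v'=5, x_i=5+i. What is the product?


Formula: ((~x_1)->x_3)
Symbol codes: [1, 1, 3, 6, 2, 4, 8, 2]
Primes: [2, 3, 5, 7, 11, 13, 17, 19]
p_1^1 = 2^1 = 2
p_2^1 = 3^1 = 3
p_3^3 = 5^3 = 125
p_4^6 = 7^6 = 117649
p_5^2 = 11^2 = 121
p_6^4 = 13^4 = 28561
p_7^8 = 17^8 = 6975757441
p_8^2 = 19^2 = 361
Product = 767903869376558223736176750

767903869376558223736176750


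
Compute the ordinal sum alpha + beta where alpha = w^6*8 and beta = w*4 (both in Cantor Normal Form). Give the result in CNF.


Ordinal addition w^6*8 + w*4:
Leading exponent of alpha (6) > leading exponent of beta (1).
Since alpha's term has higher exponent than beta's leading term,
the sum is simply alpha followed by beta.
Result = w^6*8 + w*4

w^6*8 + w*4


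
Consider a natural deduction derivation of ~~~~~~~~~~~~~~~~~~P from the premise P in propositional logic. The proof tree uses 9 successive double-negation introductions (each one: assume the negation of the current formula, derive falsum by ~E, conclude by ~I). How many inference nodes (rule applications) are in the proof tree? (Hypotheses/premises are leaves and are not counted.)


Each double-negation introduction (from C infer ~~C) uses 2 inference nodes: one ~E (C and ~C give falsum) and one ~I (discharge ~C).
9 double negations = 9 * 2 = 18 inference nodes.

18


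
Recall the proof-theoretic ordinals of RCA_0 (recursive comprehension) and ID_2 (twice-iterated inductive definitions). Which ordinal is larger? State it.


Proof-theoretic ordinal of RCA_0 (recursive comprehension): omega^omega
Proof-theoretic ordinal of ID_2 (twice-iterated inductive definitions): psi_0(epsilon_{Omega_2+1})
Comparing: omega^omega < psi_0(epsilon_{Omega_2+1}).
The larger ordinal is psi_0(epsilon_{Omega_2+1}) (from ID_2 (twice-iterated inductive definitions)).

psi_0(epsilon_{Omega_2+1})


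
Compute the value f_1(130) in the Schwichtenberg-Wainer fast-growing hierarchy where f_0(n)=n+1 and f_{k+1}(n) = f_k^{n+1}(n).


f_1(130) = f_0^131(130)
f_0 adds 1 each time, applied 131 times.
f_1(130) = 130 + 131 = 261

261


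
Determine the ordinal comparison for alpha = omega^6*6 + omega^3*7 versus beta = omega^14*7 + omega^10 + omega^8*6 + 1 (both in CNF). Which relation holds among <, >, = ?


Compare term by term from highest exponent:
alpha = omega^6*6 + omega^3*7
beta = omega^14*7 + omega^10 + omega^8*6 + 1
Term 1: alpha has omega^6*6, beta has omega^14*7
Term 2: alpha has omega^3*7, beta has omega^10*1
Term 3: alpha has omega^0*0, beta has omega^8*6
Term 4: alpha has omega^0*0, beta has omega^0*1
Result: alpha < beta

alpha < beta


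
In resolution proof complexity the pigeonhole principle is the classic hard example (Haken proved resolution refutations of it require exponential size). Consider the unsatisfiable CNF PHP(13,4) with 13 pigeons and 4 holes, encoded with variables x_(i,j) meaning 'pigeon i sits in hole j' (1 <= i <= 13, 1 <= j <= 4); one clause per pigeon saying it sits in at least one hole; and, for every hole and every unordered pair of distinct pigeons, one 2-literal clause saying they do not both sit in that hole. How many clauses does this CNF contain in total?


PHP(13,4): 13 pigeons, 4 holes, 13*4 = 52 variables.
- pigeon clauses: one per pigeon -> 13 clauses
- hole clauses: 4 holes * C(13,2) = 4 * 78 -> 312 clauses
Total clauses = 13 + 312 = 325

325


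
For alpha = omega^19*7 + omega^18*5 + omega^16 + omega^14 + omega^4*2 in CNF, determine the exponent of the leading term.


CNF: omega^19*7 + omega^18*5 + omega^16 + omega^14 + omega^4*2
The leading term is omega^19*7, which has exponent 19.

19


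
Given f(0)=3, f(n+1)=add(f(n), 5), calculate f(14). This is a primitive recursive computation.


f(0) = 3
f(1) = add(f(0), 5) = add(3, 5) = 8
f(2) = add(f(1), 5) = add(8, 5) = 13
f(3) = add(f(2), 5) = add(13, 5) = 18
f(4) = add(f(3), 5) = add(18, 5) = 23
f(5) = add(f(4), 5) = add(23, 5) = 28
f(6) = add(f(5), 5) = add(28, 5) = 33
f(7) = add(f(6), 5) = add(33, 5) = 38
f(8) = add(f(7), 5) = add(38, 5) = 43
f(9) = add(f(8), 5) = add(43, 5) = 48
f(10) = add(f(9), 5) = add(48, 5) = 53
f(11) = add(f(10), 5) = add(53, 5) = 58
f(12) = add(f(11), 5) = add(58, 5) = 63
f(13) = add(f(12), 5) = add(63, 5) = 68
f(14) = add(f(13), 5) = add(68, 5) = 73


73


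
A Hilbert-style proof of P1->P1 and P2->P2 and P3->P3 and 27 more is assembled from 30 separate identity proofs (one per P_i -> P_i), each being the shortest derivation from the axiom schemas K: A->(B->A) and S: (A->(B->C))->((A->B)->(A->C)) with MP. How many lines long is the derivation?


The shortest proof of A->A from K and S in the Hilbert calculus has exactly 5 lines:
(1) K instance A->((A->A)->A), (2) S instance, (3) MP on 1,2, (4) K instance A->(A->A), (5) MP on 3,4.
For 30 independent identities: 30 * 5 = 150 lines total.

150


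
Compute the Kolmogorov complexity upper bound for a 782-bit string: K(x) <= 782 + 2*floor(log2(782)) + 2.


floor(log2(782)) = 9
2 * 9 = 18
K(x) <= 782 + 18 + 2 = 802

802


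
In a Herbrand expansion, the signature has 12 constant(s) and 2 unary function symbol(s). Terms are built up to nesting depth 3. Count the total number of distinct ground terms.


Herbrand terms by depth:
Depth 0: 12 constants
Depth 1: 24 new terms (running total: 36)
Depth 2: 48 new terms (running total: 84)
Depth 3: 96 new terms (running total: 180)
Total distinct ground terms = 180

180


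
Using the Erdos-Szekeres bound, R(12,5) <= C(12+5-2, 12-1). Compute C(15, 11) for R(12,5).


R(12,5) <= C(12+5-2, 12-1) = C(15, 11)
C(15, 11) = 15! / (11! * 4!)
= 1365

1365


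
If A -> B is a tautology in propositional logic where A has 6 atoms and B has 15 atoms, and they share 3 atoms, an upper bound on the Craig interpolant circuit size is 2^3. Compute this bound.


Shared atoms = 3
Craig interpolant size bound = 2^3
= 8

8


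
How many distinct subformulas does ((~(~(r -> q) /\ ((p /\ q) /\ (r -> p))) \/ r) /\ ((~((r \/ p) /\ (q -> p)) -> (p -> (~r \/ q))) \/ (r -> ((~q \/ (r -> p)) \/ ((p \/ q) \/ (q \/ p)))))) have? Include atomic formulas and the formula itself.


Formula: ((~(~(r -> q) /\ ((p /\ q) /\ (r -> p))) \/ r) /\ ((~((r \/ p) /\ (q -> p)) -> (p -> (~r \/ q))) \/ (r -> ((~q \/ (r -> p)) \/ ((p \/ q) \/ (q \/ p))))))
Subformulas found:
  1. r
  2. p
  3. q
  4. ~r
  5. ~q
  6. (r -> q)
  7. (q \/ p)
  8. (p /\ q)
  9. (r -> p)
  10. (q -> p)
  11. (r \/ p)
  12. (p \/ q)
  13. ~(r -> q)
  14. (~r \/ q)
  15. (p -> (~r \/ q))
  16. (~q \/ (r -> p))
  17. ((p /\ q) /\ (r -> p))
  18. ((p \/ q) \/ (q \/ p))
  19. ((r \/ p) /\ (q -> p))
  20. ~((r \/ p) /\ (q -> p))
  21. (~(r -> q) /\ ((p /\ q) /\ (r -> p)))
  22. ~(~(r -> q) /\ ((p /\ q) /\ (r -> p)))
  23. ((~q \/ (r -> p)) \/ ((p \/ q) \/ (q \/ p)))
  24. (~((r \/ p) /\ (q -> p)) -> (p -> (~r \/ q)))
  25. (~(~(r -> q) /\ ((p /\ q) /\ (r -> p))) \/ r)
  26. (r -> ((~q \/ (r -> p)) \/ ((p \/ q) \/ (q \/ p))))
  27. ((~((r \/ p) /\ (q -> p)) -> (p -> (~r \/ q))) \/ (r -> ((~q \/ (r -> p)) \/ ((p \/ q) \/ (q \/ p)))))
  28. ((~(~(r -> q) /\ ((p /\ q) /\ (r -> p))) \/ r) /\ ((~((r \/ p) /\ (q -> p)) -> (p -> (~r \/ q))) \/ (r -> ((~q \/ (r -> p)) \/ ((p \/ q) \/ (q \/ p))))))
Total distinct subformulas = 28

28


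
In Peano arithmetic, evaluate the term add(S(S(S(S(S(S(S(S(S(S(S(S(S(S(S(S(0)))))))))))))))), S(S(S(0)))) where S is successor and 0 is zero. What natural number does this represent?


add(S^16(0), S^3(0)):
S^16(0) = 16
S^3(0) = 3
16 + 3 = 19

19


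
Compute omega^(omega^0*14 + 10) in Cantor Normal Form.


omega^(omega^0*14 + 10):
omega^0 = 1, so the exponent is 14 + 10 = 24 (finite ordinal addition).
Result = omega^24, already a single CNF term.

omega^24


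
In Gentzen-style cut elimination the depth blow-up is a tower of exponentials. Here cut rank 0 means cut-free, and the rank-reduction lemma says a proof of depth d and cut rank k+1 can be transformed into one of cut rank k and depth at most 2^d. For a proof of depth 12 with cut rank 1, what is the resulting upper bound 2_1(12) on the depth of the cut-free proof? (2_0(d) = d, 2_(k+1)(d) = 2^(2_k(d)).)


Each rank reduction sends depth d to at most 2^d; cut rank r needs r reductions.
2_0(12) = 12
2_1(12) = 2^12 = 4096
Cut-free depth bound = 4096

4096


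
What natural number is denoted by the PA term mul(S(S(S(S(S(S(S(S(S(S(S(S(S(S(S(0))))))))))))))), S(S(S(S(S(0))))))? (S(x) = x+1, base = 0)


mul(S^15(0), S^5(0)):
S^15(0) = 15
S^5(0) = 5
15 * 5 = 75

75


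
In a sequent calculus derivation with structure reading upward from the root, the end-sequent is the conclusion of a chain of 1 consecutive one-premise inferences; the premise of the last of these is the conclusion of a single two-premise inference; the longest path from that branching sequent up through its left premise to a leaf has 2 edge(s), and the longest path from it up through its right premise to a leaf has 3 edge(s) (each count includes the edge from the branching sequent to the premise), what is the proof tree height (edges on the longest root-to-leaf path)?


Longest path through the left premise: 2 edges (measured from the branching sequent)
Longest path through the right premise: 3 edges
Height of the subtree rooted at the branching sequent: max(2, 3) = 3
The branching sequent sits 1 edges above the root (the chain of one-premise inferences), so height = 3 + 1 = 4

4


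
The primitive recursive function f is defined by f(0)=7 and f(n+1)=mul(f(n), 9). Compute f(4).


f(0) = 7
f(1) = mul(f(0), 9) = mul(7, 9) = 63
f(2) = mul(f(1), 9) = mul(63, 9) = 567
f(3) = mul(f(2), 9) = mul(567, 9) = 5103
f(4) = mul(f(3), 9) = mul(5103, 9) = 45927


45927


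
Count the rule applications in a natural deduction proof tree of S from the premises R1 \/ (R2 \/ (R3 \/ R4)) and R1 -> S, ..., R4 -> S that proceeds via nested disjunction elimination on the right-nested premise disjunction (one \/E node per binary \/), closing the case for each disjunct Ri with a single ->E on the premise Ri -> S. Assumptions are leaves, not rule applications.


The premise R1 \/ (R2 \/ (R3 \/ R4)) contains 4 disjuncts, hence 3 binary \/ connectives.
- Each binary \/ is eliminated once: 3 \/E nodes.
- Each of the 4 cases Ri derives S by one ->E with Ri -> S: 4 ->E nodes.
Total = 3 + 4 = 7

7


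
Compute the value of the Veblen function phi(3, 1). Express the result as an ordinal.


phi(3, 1):
phi(3, beta) = eta_beta (the beta-th eta number, fixed point of zeta).
phi(3, 1) = eta_1

eta_1


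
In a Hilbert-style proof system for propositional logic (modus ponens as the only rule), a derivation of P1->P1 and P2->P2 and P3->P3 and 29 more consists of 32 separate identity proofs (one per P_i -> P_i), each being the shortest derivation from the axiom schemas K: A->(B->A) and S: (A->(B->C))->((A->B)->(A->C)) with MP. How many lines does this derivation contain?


The shortest proof of A->A from K and S in the Hilbert calculus has exactly 5 lines:
(1) K instance A->((A->A)->A), (2) S instance, (3) MP on 1,2, (4) K instance A->(A->A), (5) MP on 3,4.
For 32 independent identities: 32 * 5 = 160 lines total.

160


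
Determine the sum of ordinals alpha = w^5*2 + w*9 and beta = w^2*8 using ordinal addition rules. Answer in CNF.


Ordinal addition (w^5*2 + w*9) + w^2*8:
alpha's leading term has exponent 5 > beta's exponent 2, so it survives.
alpha's tail term has exponent 1 < beta's exponent 2, so it is absorbed by beta.
In ordinal addition, any term followed by a strictly larger-exponent term is absorbed.
Result = w^5*2 + w^2*8

w^5*2 + w^2*8


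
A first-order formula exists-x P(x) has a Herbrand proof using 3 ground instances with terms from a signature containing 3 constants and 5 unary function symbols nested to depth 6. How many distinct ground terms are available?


Herbrand terms by depth:
Depth 0: 3 constants
Depth 1: 15 new terms (running total: 18)
Depth 2: 75 new terms (running total: 93)
Depth 3: 375 new terms (running total: 468)
Depth 4: 1875 new terms (running total: 2343)
Depth 5: 9375 new terms (running total: 11718)
Depth 6: 46875 new terms (running total: 58593)
Total distinct ground terms = 58593

58593


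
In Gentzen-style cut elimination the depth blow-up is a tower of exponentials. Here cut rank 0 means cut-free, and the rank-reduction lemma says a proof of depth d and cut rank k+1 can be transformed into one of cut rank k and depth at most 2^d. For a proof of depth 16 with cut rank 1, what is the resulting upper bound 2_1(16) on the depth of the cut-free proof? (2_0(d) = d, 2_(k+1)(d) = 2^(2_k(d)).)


Each rank reduction sends depth d to at most 2^d; cut rank r needs r reductions.
2_0(16) = 16
2_1(16) = 2^16 = 65536
Cut-free depth bound = 65536

65536


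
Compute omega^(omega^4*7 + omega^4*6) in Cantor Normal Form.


omega^(omega^4*7 + omega^4*6):
Both terms of the exponent have the same exponent 4, so they merge: omega^4*7 + omega^4*6 = omega^4*(7+6) = omega^4*13.
omega raised to a CNF ordinal is a single CNF term: Result = omega^(omega^4*13)

omega^(omega^4*13)


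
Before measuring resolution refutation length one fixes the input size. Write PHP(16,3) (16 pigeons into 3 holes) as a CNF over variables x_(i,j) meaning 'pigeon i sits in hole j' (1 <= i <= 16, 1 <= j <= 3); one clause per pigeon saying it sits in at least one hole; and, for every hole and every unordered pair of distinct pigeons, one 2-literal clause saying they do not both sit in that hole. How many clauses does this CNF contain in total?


PHP(16,3): 16 pigeons, 3 holes, 16*3 = 48 variables.
- pigeon clauses: one per pigeon -> 16 clauses
- hole clauses: 3 holes * C(16,2) = 3 * 120 -> 360 clauses
Total clauses = 16 + 360 = 376

376


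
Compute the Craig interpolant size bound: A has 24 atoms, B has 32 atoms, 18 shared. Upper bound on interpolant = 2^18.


Shared atoms = 18
Craig interpolant size bound = 2^18
= 262144

262144


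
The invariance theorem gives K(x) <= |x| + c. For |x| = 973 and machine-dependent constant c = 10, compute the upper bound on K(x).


K(x) <= |x| + c = 973 + 10 = 983

983


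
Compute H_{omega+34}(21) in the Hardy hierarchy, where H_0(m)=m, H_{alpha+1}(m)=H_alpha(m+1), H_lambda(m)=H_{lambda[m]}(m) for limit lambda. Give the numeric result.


H_{omega+34}(21):
Unwind the 34 successor steps: H_{omega+34}(21) = H_omega(21+34) = H_omega(55).
H_omega(m) = H_m(m) = m + m = 2m.
Result = 2 * 55 = 110

110


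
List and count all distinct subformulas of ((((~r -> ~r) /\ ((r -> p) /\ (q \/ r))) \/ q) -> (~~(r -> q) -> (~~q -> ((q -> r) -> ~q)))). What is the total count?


Formula: ((((~r -> ~r) /\ ((r -> p) /\ (q \/ r))) \/ q) -> (~~(r -> q) -> (~~q -> ((q -> r) -> ~q))))
Subformulas found:
  1. r
  2. q
  3. p
  4. ~r
  5. ~q
  6. ~~q
  7. (r -> q)
  8. (q \/ r)
  9. (r -> p)
  10. (q -> r)
  11. ~(r -> q)
  12. ~~(r -> q)
  13. (~r -> ~r)
  14. ((q -> r) -> ~q)
  15. ((r -> p) /\ (q \/ r))
  16. (~~q -> ((q -> r) -> ~q))
  17. ((~r -> ~r) /\ ((r -> p) /\ (q \/ r)))
  18. (~~(r -> q) -> (~~q -> ((q -> r) -> ~q)))
  19. (((~r -> ~r) /\ ((r -> p) /\ (q \/ r))) \/ q)
  20. ((((~r -> ~r) /\ ((r -> p) /\ (q \/ r))) \/ q) -> (~~(r -> q) -> (~~q -> ((q -> r) -> ~q))))
Total distinct subformulas = 20

20


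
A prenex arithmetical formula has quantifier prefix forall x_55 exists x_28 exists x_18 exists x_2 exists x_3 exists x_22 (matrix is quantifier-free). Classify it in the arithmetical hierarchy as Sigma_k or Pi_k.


Leading quantifier is forall, so the class is Pi.
Number of quantifier blocks = alternations + 1 = 1 + 1 = 2.
Classification: Pi_2

Pi_2


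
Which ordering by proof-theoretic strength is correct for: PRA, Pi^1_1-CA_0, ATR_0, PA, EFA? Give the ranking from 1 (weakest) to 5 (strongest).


Ordering by consistency strength:
1. EFA
2. PRA
3. PA
4. ATR_0
5. Pi^1_1-CA_0


PRA=2, Pi^1_1-CA_0=5, ATR_0=4, PA=3, EFA=1


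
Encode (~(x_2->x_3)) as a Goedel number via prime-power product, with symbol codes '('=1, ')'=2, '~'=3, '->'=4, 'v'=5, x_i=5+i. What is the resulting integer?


Formula: (~(x_2->x_3))
Symbol codes: [1, 3, 1, 7, 4, 8, 2, 2]
Primes: [2, 3, 5, 7, 11, 13, 17, 19]
p_1^1 = 2^1 = 2
p_2^3 = 3^3 = 27
p_3^1 = 5^1 = 5
p_4^7 = 7^7 = 823543
p_5^4 = 11^4 = 14641
p_6^8 = 13^8 = 815730721
p_7^2 = 17^2 = 289
p_8^2 = 19^2 = 361
Product = 277059246018205980694455090

277059246018205980694455090


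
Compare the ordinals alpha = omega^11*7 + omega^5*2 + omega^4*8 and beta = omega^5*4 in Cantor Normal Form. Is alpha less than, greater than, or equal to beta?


Compare term by term from highest exponent:
alpha = omega^11*7 + omega^5*2 + omega^4*8
beta = omega^5*4
Term 1: alpha has omega^11*7, beta has omega^5*4
Term 2: alpha has omega^5*2, beta has omega^0*0
Term 3: alpha has omega^4*8, beta has omega^0*0
Result: alpha > beta

alpha > beta


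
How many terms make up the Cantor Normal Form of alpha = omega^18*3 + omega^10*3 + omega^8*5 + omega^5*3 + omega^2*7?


CNF: omega^18*3 + omega^10*3 + omega^8*5 + omega^5*3 + omega^2*7
Count the summands separated by '+':
  term 1: omega^18*3
  term 2: omega^10*3
  term 3: omega^8*5
  term 4: omega^5*3
  term 5: omega^2*7
Total terms = 5

5


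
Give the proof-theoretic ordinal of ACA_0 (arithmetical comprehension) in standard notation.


The proof-theoretic ordinal of ACA_0 (arithmetical comprehension) is a standard result in ordinal analysis.
This ordinal is the supremum of order types of primitive recursive well-orderings
that the theory can prove to be well-ordered.
For ACA_0 (arithmetical comprehension), the proof-theoretic ordinal is epsilon_0.

epsilon_0


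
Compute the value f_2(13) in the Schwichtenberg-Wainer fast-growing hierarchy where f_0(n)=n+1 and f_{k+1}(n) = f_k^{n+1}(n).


f_2(13) = f_1^14(13)
f_1(m) = 2m + 1.
Iterating: f_1^k(n) = 2^k*(n+1) - 1.
f_2(13) = 2^14*(13+1) - 1 = 16384*14 - 1 = 229375

229375


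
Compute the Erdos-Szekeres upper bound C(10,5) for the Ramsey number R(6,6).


R(6,6) <= C(6+6-2, 6-1) = C(10, 5)
C(10, 5) = 10! / (5! * 5!)
= 252

252


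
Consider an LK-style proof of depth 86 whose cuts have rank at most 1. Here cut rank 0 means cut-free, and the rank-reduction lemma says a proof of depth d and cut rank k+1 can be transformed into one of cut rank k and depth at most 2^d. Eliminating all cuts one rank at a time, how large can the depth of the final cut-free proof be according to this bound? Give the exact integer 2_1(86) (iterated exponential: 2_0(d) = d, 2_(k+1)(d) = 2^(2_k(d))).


Each rank reduction sends depth d to at most 2^d; cut rank r needs r reductions.
2_0(86) = 86
2_1(86) = 2^86 = 77371252455336267181195264
Cut-free depth bound = 77371252455336267181195264

77371252455336267181195264


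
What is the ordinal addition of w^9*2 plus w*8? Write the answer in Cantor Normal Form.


Ordinal addition w^9*2 + w*8:
Leading exponent of alpha (9) > leading exponent of beta (1).
Since alpha's term has higher exponent than beta's leading term,
the sum is simply alpha followed by beta.
Result = w^9*2 + w*8

w^9*2 + w*8


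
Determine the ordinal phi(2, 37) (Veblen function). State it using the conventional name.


phi(2, 37):
phi(2, beta) = zeta_beta (the beta-th zeta number, fixed point of epsilon).
phi(2, 37) = zeta_37

zeta_37


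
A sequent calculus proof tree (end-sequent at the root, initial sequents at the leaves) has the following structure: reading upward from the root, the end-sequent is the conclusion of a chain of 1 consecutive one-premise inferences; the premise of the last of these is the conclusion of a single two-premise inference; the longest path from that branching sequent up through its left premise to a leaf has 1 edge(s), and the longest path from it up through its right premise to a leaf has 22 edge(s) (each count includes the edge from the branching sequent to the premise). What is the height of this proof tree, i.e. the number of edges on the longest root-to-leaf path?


Longest path through the left premise: 1 edges (measured from the branching sequent)
Longest path through the right premise: 22 edges
Height of the subtree rooted at the branching sequent: max(1, 22) = 22
The branching sequent sits 1 edges above the root (the chain of one-premise inferences), so height = 22 + 1 = 23

23


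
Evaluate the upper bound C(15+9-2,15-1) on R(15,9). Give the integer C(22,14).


R(15,9) <= C(15+9-2, 15-1) = C(22, 14)
C(22, 14) = 22! / (14! * 8!)
= 319770

319770


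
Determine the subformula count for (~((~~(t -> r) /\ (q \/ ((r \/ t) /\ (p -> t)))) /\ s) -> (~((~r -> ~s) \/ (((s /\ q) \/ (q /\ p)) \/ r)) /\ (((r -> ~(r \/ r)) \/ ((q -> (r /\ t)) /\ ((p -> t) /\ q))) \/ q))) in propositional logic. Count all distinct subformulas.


Formula: (~((~~(t -> r) /\ (q \/ ((r \/ t) /\ (p -> t)))) /\ s) -> (~((~r -> ~s) \/ (((s /\ q) \/ (q /\ p)) \/ r)) /\ (((r -> ~(r \/ r)) \/ ((q -> (r /\ t)) /\ ((p -> t) /\ q))) \/ q)))
Subformulas found:
  1. r
  2. p
  3. q
  4. s
  5. t
  6. ~s
  7. ~r
  8. (q /\ p)
  9. (r \/ r)
  10. (r /\ t)
  11. (r \/ t)
  12. (s /\ q)
  13. (p -> t)
  14. (t -> r)
  15. ~(t -> r)
  16. ~(r \/ r)
  17. ~~(t -> r)
  18. (~r -> ~s)
  19. (q -> (r /\ t))
  20. ((p -> t) /\ q)
  21. (r -> ~(r \/ r))
  22. ((s /\ q) \/ (q /\ p))
  23. ((r \/ t) /\ (p -> t))
  24. (((s /\ q) \/ (q /\ p)) \/ r)
  25. (q \/ ((r \/ t) /\ (p -> t)))
  26. ((q -> (r /\ t)) /\ ((p -> t) /\ q))
  27. (~~(t -> r) /\ (q \/ ((r \/ t) /\ (p -> t))))
  28. ((~r -> ~s) \/ (((s /\ q) \/ (q /\ p)) \/ r))
  29. ~((~r -> ~s) \/ (((s /\ q) \/ (q /\ p)) \/ r))
  30. ((~~(t -> r) /\ (q \/ ((r \/ t) /\ (p -> t)))) /\ s)
  31. ~((~~(t -> r) /\ (q \/ ((r \/ t) /\ (p -> t)))) /\ s)
  32. ((r -> ~(r \/ r)) \/ ((q -> (r /\ t)) /\ ((p -> t) /\ q)))
  33. (((r -> ~(r \/ r)) \/ ((q -> (r /\ t)) /\ ((p -> t) /\ q))) \/ q)
  34. (~((~r -> ~s) \/ (((s /\ q) \/ (q /\ p)) \/ r)) /\ (((r -> ~(r \/ r)) \/ ((q -> (r /\ t)) /\ ((p -> t) /\ q))) \/ q))
  35. (~((~~(t -> r) /\ (q \/ ((r \/ t) /\ (p -> t)))) /\ s) -> (~((~r -> ~s) \/ (((s /\ q) \/ (q /\ p)) \/ r)) /\ (((r -> ~(r \/ r)) \/ ((q -> (r /\ t)) /\ ((p -> t) /\ q))) \/ q)))
Total distinct subformulas = 35

35


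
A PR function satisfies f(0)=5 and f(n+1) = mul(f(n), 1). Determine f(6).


f(0) = 5
f(1) = mul(f(0), 1) = mul(5, 1) = 5
f(2) = mul(f(1), 1) = mul(5, 1) = 5
f(3) = mul(f(2), 1) = mul(5, 1) = 5
f(4) = mul(f(3), 1) = mul(5, 1) = 5
f(5) = mul(f(4), 1) = mul(5, 1) = 5
f(6) = mul(f(5), 1) = mul(5, 1) = 5


5


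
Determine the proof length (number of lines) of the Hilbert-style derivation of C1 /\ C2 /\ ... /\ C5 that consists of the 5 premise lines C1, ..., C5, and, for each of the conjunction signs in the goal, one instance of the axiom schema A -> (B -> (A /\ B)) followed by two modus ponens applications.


Conjoining 5 premises:
- 5 premise lines
- the goal has 4 conjunction signs; each costs 1 axiom instance + 2 MP = 3 lines: 3 * 4 = 12
Total = 5 + 12 = 17 lines.

17


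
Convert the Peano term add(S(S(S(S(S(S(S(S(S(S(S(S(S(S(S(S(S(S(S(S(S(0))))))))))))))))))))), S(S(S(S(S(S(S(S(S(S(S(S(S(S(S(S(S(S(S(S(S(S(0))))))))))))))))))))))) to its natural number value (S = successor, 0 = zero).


add(S^21(0), S^22(0)):
S^21(0) = 21
S^22(0) = 22
21 + 22 = 43

43


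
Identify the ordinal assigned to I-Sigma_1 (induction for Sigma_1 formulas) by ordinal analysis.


The proof-theoretic ordinal of I-Sigma_1 (induction for Sigma_1 formulas) is a standard result in ordinal analysis.
This ordinal is the supremum of order types of primitive recursive well-orderings
that the theory can prove to be well-ordered.
For I-Sigma_1 (induction for Sigma_1 formulas), the proof-theoretic ordinal is omega^omega.

omega^omega


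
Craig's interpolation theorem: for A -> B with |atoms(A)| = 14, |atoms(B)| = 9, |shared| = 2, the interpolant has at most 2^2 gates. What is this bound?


Shared atoms = 2
Craig interpolant size bound = 2^2
= 4

4


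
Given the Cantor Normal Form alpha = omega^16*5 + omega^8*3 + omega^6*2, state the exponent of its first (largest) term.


CNF: omega^16*5 + omega^8*3 + omega^6*2
The leading term is omega^16*5, which has exponent 16.

16


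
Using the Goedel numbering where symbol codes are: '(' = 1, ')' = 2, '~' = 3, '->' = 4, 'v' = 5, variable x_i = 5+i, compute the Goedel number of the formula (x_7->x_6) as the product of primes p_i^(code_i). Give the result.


Formula: (x_7->x_6)
Symbol codes: [1, 12, 4, 11, 2]
Primes: [2, 3, 5, 7, 11]
p_1^1 = 2^1 = 2
p_2^12 = 3^12 = 531441
p_3^4 = 5^4 = 625
p_4^11 = 7^11 = 1977326743
p_5^2 = 11^2 = 121
Product = 158938415871032778750

158938415871032778750


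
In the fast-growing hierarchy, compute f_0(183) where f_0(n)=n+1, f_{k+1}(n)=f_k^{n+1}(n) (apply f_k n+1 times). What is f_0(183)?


f_0(183) = 183 + 1 = 184

184


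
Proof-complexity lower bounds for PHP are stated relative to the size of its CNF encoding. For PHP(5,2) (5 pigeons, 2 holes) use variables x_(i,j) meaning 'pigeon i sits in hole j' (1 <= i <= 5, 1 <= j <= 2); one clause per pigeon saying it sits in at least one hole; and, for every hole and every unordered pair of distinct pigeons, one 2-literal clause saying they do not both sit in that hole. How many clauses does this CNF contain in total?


PHP(5,2): 5 pigeons, 2 holes, 5*2 = 10 variables.
- pigeon clauses: one per pigeon -> 5 clauses
- hole clauses: 2 holes * C(5,2) = 2 * 10 -> 20 clauses
Total clauses = 5 + 20 = 25

25


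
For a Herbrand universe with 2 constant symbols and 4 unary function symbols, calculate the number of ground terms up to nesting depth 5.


Herbrand terms by depth:
Depth 0: 2 constants
Depth 1: 8 new terms (running total: 10)
Depth 2: 32 new terms (running total: 42)
Depth 3: 128 new terms (running total: 170)
Depth 4: 512 new terms (running total: 682)
Depth 5: 2048 new terms (running total: 2730)
Total distinct ground terms = 2730

2730


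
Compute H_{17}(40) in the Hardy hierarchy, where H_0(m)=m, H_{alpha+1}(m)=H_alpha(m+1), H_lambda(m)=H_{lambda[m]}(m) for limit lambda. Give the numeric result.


H_17(40):
For finite ordinals k, H_k(n) = n + k (each successor step adds 1).
H_17(40) = 40 + 17 = 57

57


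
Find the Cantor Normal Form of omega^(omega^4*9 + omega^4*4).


omega^(omega^4*9 + omega^4*4):
Both terms of the exponent have the same exponent 4, so they merge: omega^4*9 + omega^4*4 = omega^4*(9+4) = omega^4*13.
omega raised to a CNF ordinal is a single CNF term: Result = omega^(omega^4*13)

omega^(omega^4*13)


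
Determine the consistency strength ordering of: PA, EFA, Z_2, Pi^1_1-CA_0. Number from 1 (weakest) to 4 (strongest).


Ordering by consistency strength:
1. EFA
2. PA
3. Pi^1_1-CA_0
4. Z_2


PA=2, EFA=1, Z_2=4, Pi^1_1-CA_0=3


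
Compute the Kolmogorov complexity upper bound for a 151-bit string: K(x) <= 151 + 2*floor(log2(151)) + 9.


floor(log2(151)) = 7
2 * 7 = 14
K(x) <= 151 + 14 + 9 = 174

174
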